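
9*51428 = 462852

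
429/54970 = 429/54970 = 0.01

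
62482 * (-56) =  - 3498992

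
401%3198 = 401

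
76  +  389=465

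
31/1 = 31 = 31.00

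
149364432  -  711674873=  - 562310441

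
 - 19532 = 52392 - 71924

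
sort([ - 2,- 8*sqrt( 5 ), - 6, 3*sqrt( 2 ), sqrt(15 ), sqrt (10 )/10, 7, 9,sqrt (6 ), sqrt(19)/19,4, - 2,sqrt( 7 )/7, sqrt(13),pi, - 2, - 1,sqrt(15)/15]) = [ - 8*sqrt(5), - 6, - 2, - 2, - 2, - 1, sqrt( 19) /19,sqrt( 15 )/15, sqrt(10 )/10,  sqrt(7 ) /7, sqrt ( 6),pi, sqrt( 13), sqrt (15 ),4, 3*sqrt(2),7, 9] 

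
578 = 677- 99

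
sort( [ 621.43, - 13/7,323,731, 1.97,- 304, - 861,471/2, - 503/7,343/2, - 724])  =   [  -  861, - 724,  -  304, - 503/7,-13/7,1.97 , 343/2,471/2,323, 621.43, 731 ]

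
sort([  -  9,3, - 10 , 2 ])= [ - 10,-9,2, 3] 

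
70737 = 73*969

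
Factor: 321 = 3^1*107^1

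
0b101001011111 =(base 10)2655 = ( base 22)5AF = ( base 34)2a3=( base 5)41110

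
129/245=129/245 =0.53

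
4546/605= 4546/605=7.51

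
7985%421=407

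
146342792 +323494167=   469836959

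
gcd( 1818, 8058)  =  6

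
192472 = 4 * 48118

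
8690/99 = 87 + 7/9 = 87.78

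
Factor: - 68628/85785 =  - 2^2*5^( - 1) = -4/5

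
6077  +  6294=12371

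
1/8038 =1/8038 = 0.00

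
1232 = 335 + 897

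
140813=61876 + 78937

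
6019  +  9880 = 15899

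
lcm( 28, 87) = 2436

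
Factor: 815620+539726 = 2^1*3^3*19^1 * 1321^1 = 1355346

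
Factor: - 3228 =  - 2^2*3^1*269^1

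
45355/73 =45355/73 = 621.30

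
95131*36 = 3424716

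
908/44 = 20+7/11 = 20.64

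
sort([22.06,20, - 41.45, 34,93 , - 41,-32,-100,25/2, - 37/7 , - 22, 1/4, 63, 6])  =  [ - 100,-41.45, - 41,-32,-22,-37/7, 1/4,  6,25/2,  20, 22.06,  34,63,93 ] 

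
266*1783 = 474278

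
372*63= 23436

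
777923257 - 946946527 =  - 169023270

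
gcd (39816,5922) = 126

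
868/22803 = 868/22803= 0.04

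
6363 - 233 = 6130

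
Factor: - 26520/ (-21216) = 5/4 = 2^( - 2)*5^1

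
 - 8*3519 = -28152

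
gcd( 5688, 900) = 36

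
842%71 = 61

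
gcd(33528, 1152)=24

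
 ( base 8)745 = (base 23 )L2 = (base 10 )485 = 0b111100101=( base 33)EN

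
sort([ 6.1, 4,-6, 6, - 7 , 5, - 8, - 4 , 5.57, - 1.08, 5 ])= [ - 8,-7,-6, - 4, - 1.08, 4,5, 5,5.57,6, 6.1]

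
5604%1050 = 354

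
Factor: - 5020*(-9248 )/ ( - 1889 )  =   - 2^7*5^1*17^2*251^1*1889^( - 1)  =  -  46424960/1889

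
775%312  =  151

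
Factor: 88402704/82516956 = 7366892/6876413 = 2^2 * 13^1*37^ ( - 1 ) *141671^1*185849^(  -  1 )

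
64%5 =4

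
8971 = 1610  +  7361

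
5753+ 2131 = 7884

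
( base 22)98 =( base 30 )6Q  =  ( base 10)206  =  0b11001110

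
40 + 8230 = 8270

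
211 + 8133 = 8344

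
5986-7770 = - 1784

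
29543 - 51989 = -22446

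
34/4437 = 2/261 = 0.01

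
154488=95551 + 58937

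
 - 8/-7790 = 4/3895 = 0.00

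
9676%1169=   324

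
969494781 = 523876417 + 445618364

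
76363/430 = 76363/430 = 177.59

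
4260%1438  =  1384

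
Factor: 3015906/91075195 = 2^1*3^1*5^( - 1 )*2851^ ( - 1 )*6389^(-1)*502651^1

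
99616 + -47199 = 52417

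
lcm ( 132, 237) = 10428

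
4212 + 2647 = 6859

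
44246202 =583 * 75894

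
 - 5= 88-93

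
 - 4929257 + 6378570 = 1449313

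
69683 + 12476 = 82159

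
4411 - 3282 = 1129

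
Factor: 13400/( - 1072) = - 25/2=- 2^( - 1) * 5^2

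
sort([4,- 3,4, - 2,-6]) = [ - 6, - 3,-2,4,4 ]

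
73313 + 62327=135640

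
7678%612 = 334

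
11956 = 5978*2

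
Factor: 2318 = 2^1*19^1*61^1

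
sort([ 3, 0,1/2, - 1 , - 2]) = [ - 2, - 1, 0,1/2,3]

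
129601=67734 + 61867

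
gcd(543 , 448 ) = 1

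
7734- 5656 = 2078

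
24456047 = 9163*2669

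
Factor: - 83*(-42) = 3486 = 2^1*3^1 * 7^1*83^1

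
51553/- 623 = - 51553/623 = - 82.75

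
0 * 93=0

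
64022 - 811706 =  - 747684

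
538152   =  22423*24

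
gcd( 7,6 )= 1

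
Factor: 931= 7^2*19^1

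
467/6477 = 467/6477 = 0.07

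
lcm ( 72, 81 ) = 648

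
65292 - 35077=30215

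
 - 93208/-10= 9320 + 4/5 = 9320.80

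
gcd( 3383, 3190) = 1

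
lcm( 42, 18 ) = 126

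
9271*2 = 18542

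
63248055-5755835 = 57492220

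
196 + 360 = 556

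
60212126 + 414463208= 474675334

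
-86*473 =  - 40678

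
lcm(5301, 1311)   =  121923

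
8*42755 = 342040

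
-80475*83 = -6679425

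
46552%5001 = 1543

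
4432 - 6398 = -1966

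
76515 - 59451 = 17064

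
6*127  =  762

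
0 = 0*7487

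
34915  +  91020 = 125935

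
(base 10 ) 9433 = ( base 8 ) 22331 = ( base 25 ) F28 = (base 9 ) 13841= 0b10010011011001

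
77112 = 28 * 2754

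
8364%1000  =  364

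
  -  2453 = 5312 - 7765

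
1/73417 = 1/73417 = 0.00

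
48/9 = 5 + 1/3 = 5.33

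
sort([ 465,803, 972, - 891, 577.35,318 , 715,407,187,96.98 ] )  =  [ - 891,96.98, 187,318, 407 , 465,577.35,715, 803,972]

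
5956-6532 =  - 576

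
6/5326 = 3/2663 = 0.00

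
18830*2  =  37660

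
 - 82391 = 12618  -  95009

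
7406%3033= 1340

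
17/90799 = 17/90799 = 0.00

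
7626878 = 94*81137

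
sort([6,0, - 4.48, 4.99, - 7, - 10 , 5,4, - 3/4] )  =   [-10, - 7,-4.48, - 3/4, 0,  4, 4.99, 5,6 ]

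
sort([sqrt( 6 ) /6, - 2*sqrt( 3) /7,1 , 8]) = [ - 2 * sqrt( 3)/7,sqrt (6)/6,1,8 ]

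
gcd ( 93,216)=3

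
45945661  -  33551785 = 12393876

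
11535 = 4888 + 6647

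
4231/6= 4231/6 = 705.17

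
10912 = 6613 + 4299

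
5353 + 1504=6857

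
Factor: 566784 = 2^9 *3^3*41^1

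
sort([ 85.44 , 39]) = [39,  85.44 ] 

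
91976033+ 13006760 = 104982793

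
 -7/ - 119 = 1/17  =  0.06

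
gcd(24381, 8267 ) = 7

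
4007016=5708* 702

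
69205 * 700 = 48443500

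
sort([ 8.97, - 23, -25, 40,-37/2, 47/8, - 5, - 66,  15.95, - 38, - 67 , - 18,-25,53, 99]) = [ - 67,  -  66, - 38, - 25  , - 25, - 23, - 37/2, - 18 ,  -  5,47/8, 8.97, 15.95,40, 53,99]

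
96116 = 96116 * 1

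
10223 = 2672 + 7551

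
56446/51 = 56446/51 = 1106.78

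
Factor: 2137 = 2137^1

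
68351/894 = 68351/894  =  76.46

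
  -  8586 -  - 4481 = -4105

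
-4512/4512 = -1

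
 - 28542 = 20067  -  48609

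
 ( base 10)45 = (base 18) 29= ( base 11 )41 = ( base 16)2D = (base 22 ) 21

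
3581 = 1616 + 1965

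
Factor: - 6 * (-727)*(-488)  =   - 2128656=- 2^4*3^1*61^1 * 727^1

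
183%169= 14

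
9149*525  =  4803225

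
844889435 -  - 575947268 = 1420836703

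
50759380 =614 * 82670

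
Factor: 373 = 373^1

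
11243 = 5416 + 5827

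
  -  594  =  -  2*297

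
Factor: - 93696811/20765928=  -  2^( - 3 )*3^(-1 ) * 13^2* 554419^1*865247^( - 1)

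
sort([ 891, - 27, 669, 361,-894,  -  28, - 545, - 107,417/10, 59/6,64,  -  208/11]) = [ - 894,-545, - 107, - 28, - 27,  -  208/11, 59/6 , 417/10, 64, 361,669, 891]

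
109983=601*183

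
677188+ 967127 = 1644315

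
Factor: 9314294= 2^1*11^1* 19^1*22283^1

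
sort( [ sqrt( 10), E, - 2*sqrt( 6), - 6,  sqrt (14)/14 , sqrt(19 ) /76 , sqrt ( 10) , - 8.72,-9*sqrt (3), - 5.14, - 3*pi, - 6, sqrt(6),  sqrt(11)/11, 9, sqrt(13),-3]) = [ - 9*sqrt(3 ), - 3*pi,-8.72,-6,  -  6, - 5.14, - 2*sqrt( 6),  -  3,sqrt(19)/76 , sqrt( 14)/14, sqrt( 11)/11, sqrt( 6 ),E, sqrt( 10 ),sqrt(10) , sqrt( 13), 9]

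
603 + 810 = 1413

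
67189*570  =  38297730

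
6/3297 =2/1099 = 0.00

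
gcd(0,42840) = 42840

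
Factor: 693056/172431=2^6*3^( - 2)*13^1*23^( - 1)=832/207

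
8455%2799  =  58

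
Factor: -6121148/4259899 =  - 2^2*7^ ( -1 )*11^2*23^( - 1)*12647^1  *26459^( - 1)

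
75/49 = 1 + 26/49 = 1.53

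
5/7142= 5/7142 = 0.00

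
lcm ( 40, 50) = 200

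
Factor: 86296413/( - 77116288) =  - 2^(-7 ) * 3^1*7^1 * 19^( - 1)*37^( - 1) * 829^1 * 857^( - 1) * 4957^1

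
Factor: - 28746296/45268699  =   - 2^3*7^( - 2 ) * 113^1*31799^1 * 923851^ ( - 1 )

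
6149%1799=752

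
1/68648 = 1/68648 = 0.00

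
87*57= 4959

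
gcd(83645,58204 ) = 1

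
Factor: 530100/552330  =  2^1*5^1* 17^(  -  1 )*19^(  -  1)*31^1 =310/323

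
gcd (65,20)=5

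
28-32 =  - 4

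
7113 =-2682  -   - 9795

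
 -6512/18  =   - 3256/9 = - 361.78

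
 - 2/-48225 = 2/48225 = 0.00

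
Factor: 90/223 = 2^1*3^2*5^1*223^(  -  1 )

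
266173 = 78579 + 187594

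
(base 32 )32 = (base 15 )68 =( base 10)98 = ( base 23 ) 46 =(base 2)1100010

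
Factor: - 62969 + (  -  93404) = -7^1*89^1*251^1 = - 156373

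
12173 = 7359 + 4814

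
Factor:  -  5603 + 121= - 2^1*2741^1= - 5482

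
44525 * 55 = 2448875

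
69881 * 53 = 3703693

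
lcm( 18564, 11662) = 909636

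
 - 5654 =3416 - 9070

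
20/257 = 20/257 = 0.08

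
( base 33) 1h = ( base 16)32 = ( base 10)50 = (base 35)1f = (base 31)1j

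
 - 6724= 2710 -9434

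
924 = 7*132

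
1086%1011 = 75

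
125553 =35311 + 90242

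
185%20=5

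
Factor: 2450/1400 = 2^ ( - 2)*7^1  =  7/4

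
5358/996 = 893/166  =  5.38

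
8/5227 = 8/5227=0.00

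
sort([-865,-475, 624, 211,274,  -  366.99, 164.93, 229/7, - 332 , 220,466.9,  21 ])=[-865,  -  475,-366.99, - 332, 21, 229/7,164.93, 211 , 220, 274, 466.9 , 624] 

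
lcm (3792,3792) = 3792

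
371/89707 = 371/89707 = 0.00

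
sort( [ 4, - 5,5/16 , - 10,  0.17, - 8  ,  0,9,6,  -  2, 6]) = [ - 10, - 8 , - 5,  -  2 , 0, 0.17  ,  5/16,4,6,6,9] 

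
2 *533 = 1066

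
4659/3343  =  1  +  1316/3343 = 1.39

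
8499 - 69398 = - 60899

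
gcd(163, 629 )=1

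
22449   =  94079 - 71630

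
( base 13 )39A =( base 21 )194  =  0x27A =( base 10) 634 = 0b1001111010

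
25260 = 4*6315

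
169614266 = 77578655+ 92035611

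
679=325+354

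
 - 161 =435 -596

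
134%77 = 57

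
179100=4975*36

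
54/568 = 27/284 = 0.10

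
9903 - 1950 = 7953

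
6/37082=3/18541= 0.00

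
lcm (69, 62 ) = 4278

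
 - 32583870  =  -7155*4554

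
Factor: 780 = 2^2*3^1*5^1*13^1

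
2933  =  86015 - 83082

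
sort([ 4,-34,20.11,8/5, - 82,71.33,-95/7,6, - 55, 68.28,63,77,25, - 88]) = [ - 88, - 82, -55,-34 , - 95/7, 8/5, 4,6, 20.11,  25, 63,68.28,71.33,  77]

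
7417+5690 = 13107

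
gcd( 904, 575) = 1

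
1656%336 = 312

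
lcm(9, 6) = 18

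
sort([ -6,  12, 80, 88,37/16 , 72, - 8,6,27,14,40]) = [-8, - 6, 37/16,  6, 12, 14, 27,40,72, 80, 88 ]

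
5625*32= 180000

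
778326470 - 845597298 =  - 67270828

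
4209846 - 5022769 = - 812923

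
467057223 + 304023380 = 771080603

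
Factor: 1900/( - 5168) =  - 2^( - 2)*5^2*17^( - 1) = - 25/68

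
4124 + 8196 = 12320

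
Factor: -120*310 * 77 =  - 2864400= - 2^4*3^1*5^2*7^1*11^1*31^1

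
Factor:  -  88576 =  - 2^9*173^1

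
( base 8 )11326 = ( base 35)3WR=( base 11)3694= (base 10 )4822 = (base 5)123242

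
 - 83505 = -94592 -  - 11087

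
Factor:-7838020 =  - 2^2*5^1 * 17^1*23053^1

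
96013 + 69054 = 165067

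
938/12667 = 938/12667=0.07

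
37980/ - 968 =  - 40 + 185/242 = -39.24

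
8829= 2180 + 6649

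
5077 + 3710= 8787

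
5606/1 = 5606= 5606.00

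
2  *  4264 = 8528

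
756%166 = 92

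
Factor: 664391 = 7^3*13^1*149^1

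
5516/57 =5516/57 = 96.77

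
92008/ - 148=  -  622 + 12/37=-  621.68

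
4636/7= 662 + 2/7 = 662.29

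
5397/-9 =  - 600 + 1/3=- 599.67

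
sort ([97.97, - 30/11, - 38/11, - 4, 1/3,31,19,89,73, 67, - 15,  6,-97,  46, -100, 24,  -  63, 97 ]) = [ -100, - 97,-63,-15, - 4, - 38/11,-30/11, 1/3,  6 , 19,24,31,  46,67,73, 89 , 97,  97.97]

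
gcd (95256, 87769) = 1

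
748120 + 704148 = 1452268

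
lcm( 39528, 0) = 0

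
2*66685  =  133370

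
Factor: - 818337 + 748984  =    -  223^1*311^1 = - 69353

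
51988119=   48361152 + 3626967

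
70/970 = 7/97  =  0.07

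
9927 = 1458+8469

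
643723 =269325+374398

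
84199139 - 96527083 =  - 12327944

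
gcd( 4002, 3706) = 2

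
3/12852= 1/4284  =  0.00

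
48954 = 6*8159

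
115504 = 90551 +24953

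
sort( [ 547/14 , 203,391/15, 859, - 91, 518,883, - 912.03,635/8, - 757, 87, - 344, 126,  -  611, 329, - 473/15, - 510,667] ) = [ - 912.03, - 757, - 611, - 510, - 344, - 91, - 473/15,391/15,547/14, 635/8, 87,126 , 203, 329, 518, 667,859 , 883 ] 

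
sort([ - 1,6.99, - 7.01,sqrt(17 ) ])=[ - 7.01, -1,sqrt(17 ), 6.99] 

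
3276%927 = 495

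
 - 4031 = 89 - 4120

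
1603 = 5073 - 3470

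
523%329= 194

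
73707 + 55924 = 129631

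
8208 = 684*12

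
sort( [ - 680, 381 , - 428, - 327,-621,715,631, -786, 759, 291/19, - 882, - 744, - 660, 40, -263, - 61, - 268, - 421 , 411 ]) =[  -  882, - 786, - 744, - 680, - 660, - 621, - 428,-421, - 327,-268, - 263, - 61, 291/19, 40,381,411,631,715,  759]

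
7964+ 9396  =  17360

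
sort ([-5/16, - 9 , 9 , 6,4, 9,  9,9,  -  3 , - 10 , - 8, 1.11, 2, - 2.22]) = [ - 10, -9, - 8,- 3,-2.22 , - 5/16, 1.11,2,  4,6,9,9,9 , 9]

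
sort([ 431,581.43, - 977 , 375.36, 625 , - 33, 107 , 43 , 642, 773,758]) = [ - 977, - 33,43, 107,375.36, 431, 581.43,625, 642,758,773 ]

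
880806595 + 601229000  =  1482035595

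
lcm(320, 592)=11840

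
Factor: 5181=3^1*11^1* 157^1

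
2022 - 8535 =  - 6513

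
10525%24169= 10525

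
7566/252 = 1261/42 = 30.02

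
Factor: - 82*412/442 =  - 16892/221 = -2^2*13^( - 1 )*17^ (-1)*41^1*103^1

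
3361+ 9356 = 12717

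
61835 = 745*83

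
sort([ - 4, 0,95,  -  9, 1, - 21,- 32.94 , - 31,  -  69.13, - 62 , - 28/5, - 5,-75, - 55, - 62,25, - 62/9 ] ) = [ - 75, -69.13, - 62,-62, - 55,-32.94, - 31, - 21, - 9, - 62/9, - 28/5,-5, - 4,0,1,25,95 ]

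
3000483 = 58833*51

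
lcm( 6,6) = 6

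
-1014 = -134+-880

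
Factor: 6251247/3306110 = 2^( - 1 )*3^2*5^(  -  1)*  19^1*139^1 * 263^1*330611^(-1) 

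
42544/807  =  42544/807 = 52.72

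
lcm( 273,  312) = 2184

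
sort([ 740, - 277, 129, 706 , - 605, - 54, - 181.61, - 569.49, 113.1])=[ -605, - 569.49,-277 , - 181.61, - 54,113.1,129,706,740]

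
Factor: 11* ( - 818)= - 8998 = - 2^1*11^1*409^1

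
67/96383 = 67/96383 = 0.00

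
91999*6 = 551994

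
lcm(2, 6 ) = 6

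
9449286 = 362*26103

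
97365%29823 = 7896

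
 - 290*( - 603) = 174870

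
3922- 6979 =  -3057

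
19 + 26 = 45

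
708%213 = 69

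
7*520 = 3640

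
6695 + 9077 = 15772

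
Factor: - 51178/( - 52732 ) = 2^ ( - 1 )*13183^( -1)*25589^1=25589/26366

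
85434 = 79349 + 6085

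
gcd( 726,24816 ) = 66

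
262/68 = 131/34= 3.85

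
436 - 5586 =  - 5150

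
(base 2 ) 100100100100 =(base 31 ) 2df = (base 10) 2340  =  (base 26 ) 3C0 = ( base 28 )2RG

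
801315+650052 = 1451367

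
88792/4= 22198 = 22198.00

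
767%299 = 169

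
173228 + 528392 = 701620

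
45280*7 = 316960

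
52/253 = 52/253 = 0.21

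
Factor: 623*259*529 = 85357853 = 7^2 * 23^2*37^1*89^1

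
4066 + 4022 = 8088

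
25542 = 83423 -57881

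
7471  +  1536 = 9007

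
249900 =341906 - 92006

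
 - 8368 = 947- 9315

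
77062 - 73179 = 3883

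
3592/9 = 399 + 1/9 = 399.11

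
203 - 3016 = - 2813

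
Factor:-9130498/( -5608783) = 2^1*13^1*83^1*4231^1*5608783^( - 1) 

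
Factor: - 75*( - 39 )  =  3^2*5^2*13^1 = 2925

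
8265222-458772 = 7806450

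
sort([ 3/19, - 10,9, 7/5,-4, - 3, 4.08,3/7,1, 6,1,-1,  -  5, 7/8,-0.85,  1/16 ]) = [ - 10 , - 5, - 4,  -  3,-1, - 0.85, 1/16, 3/19, 3/7, 7/8, 1,1,7/5, 4.08, 6, 9]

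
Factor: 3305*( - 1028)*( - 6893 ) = 2^2*5^1 * 61^1*113^1*257^1*661^1 = 23419243220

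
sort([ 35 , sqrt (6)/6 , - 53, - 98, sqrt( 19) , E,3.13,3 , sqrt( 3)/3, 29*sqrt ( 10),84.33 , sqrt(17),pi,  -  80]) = [ - 98, - 80, - 53  ,  sqrt( 6)/6,sqrt(3)/3,E,  3,  3.13,pi,sqrt( 17) , sqrt (19) , 35,84.33, 29*sqrt( 10) ] 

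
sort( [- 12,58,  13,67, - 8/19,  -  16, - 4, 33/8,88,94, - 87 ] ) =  [  -  87, -16,-12, - 4,-8/19,33/8,13,58,67,88, 94 ] 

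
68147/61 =68147/61 = 1117.16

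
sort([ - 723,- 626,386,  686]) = [-723, - 626,386,  686 ]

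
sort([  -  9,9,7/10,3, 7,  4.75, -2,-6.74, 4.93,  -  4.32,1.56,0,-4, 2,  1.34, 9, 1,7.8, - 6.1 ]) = [-9 ,-6.74, - 6.1, - 4.32,-4,- 2,0,7/10, 1, 1.34, 1.56,  2,3,4.75,4.93, 7,7.8,9, 9 ]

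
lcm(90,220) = 1980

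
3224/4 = 806 = 806.00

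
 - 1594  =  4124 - 5718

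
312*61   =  19032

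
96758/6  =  16126 +1/3  =  16126.33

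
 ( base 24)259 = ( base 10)1281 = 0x501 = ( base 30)1CL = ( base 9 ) 1673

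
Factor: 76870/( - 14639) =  - 2^1*5^1 * 7687^1*14639^(-1)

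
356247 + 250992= 607239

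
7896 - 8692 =  -  796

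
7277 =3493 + 3784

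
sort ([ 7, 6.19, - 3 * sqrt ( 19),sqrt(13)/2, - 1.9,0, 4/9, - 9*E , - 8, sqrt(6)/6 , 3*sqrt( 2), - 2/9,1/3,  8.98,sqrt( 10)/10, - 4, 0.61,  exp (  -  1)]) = [ - 9*E,  -  3 * sqrt(19), - 8, - 4, - 1.9, - 2/9,0,sqrt( 10 ) /10,  1/3,exp( - 1 ), sqrt(6) /6,  4/9,0.61,sqrt( 13)/2,3*sqrt( 2),  6.19, 7, 8.98]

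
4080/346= 2040/173 = 11.79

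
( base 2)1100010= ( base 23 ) 46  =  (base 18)58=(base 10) 98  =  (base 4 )1202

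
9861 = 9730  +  131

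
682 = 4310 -3628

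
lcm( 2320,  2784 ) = 13920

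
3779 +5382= 9161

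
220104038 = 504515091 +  - 284411053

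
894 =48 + 846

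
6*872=5232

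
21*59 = 1239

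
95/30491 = 95/30491 = 0.00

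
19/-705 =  - 19/705 = -0.03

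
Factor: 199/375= 3^( - 1)*5^(-3 )*199^1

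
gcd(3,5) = 1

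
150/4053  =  50/1351 = 0.04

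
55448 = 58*956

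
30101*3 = 90303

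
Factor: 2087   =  2087^1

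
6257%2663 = 931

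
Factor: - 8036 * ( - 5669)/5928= 11389021/1482  =  2^( - 1)*3^( - 1 )* 7^2 * 13^( - 1)*19^( - 1)*41^1* 5669^1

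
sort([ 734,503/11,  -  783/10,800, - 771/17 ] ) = [-783/10, - 771/17, 503/11 , 734,  800]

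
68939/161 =428 + 31/161 = 428.19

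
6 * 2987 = 17922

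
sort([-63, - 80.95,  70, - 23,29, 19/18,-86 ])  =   [ - 86,  -  80.95, - 63,-23,19/18,29, 70 ]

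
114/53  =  2 + 8/53  =  2.15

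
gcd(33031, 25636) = 493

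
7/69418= 7/69418 = 0.00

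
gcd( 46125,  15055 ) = 5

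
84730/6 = 42365/3 = 14121.67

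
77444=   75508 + 1936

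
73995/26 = 2845 + 25/26 = 2845.96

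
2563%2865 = 2563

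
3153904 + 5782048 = 8935952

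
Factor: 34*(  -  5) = - 170   =  - 2^1*5^1*17^1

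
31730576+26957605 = 58688181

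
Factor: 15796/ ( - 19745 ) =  - 4/5 = -2^2*5^( - 1)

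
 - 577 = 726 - 1303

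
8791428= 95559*92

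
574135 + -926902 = - 352767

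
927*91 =84357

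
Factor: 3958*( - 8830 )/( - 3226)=17474570/1613=2^1*5^1*883^1*1613^ ( - 1 )*1979^1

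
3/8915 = 3/8915 = 0.00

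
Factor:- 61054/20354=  - 7^3* 89^1*10177^( - 1)=-  30527/10177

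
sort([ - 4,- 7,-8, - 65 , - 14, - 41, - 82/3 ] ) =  [ - 65, - 41, - 82/3, - 14, - 8, - 7, - 4 ] 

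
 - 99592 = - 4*24898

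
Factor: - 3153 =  - 3^1 * 1051^1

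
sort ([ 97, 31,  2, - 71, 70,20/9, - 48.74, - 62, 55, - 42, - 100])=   [ - 100, - 71, - 62 , - 48.74, - 42, 2  ,  20/9,31, 55, 70, 97]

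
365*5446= 1987790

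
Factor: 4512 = 2^5 *3^1*47^1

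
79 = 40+39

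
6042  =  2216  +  3826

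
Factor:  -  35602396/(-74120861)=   2^2 * 167^1*223^1*239^1*74120861^(-1 ) 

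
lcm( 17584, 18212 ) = 509936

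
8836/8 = 1104 + 1/2  =  1104.50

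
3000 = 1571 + 1429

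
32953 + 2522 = 35475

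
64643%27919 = 8805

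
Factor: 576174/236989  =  654/269 = 2^1*3^1*109^1* 269^ ( - 1) 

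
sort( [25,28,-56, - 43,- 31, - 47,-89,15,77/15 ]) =[ - 89, - 56, - 47,  -  43, - 31,77/15,  15 , 25,28]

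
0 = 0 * 113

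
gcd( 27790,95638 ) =2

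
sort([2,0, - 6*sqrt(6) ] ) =[ -6*sqrt(6 ),  0, 2 ] 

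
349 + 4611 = 4960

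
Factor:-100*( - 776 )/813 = 2^5 * 3^( - 1)*5^2*97^1*271^( - 1) = 77600/813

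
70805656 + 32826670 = 103632326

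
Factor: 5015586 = 2^1*3^1*835931^1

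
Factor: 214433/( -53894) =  - 2^( -1 )*26947^( - 1 )*214433^1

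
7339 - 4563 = 2776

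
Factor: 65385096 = 2^3*3^1 * 7^1 * 89^1*4373^1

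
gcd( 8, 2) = 2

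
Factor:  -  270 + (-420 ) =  - 2^1*3^1*5^1*23^1= - 690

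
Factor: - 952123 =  - 952123^1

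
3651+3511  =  7162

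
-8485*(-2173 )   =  18437905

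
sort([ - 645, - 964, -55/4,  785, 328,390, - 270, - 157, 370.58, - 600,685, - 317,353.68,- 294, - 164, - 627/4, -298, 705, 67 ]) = [ - 964, - 645,  -  600, - 317, - 298, - 294, - 270, - 164,-157, - 627/4 , - 55/4,67, 328 , 353.68,370.58, 390,685,705,785 ] 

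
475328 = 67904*7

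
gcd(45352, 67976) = 8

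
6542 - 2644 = 3898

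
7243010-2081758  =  5161252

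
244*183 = 44652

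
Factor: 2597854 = 2^1*7^1 * 97^1*1913^1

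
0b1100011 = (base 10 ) 99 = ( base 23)47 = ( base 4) 1203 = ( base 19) 54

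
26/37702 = 13/18851=0.00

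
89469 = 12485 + 76984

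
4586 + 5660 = 10246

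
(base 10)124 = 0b1111100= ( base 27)4G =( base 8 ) 174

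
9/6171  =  3/2057 = 0.00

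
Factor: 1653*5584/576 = 2^( - 2)*3^(-1)*19^1 * 29^1 *349^1= 192299/12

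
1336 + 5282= 6618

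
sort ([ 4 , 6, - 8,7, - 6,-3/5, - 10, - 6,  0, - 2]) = [ - 10, - 8, - 6,-6, -2, - 3/5,0,4, 6, 7 ] 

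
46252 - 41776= 4476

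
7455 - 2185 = 5270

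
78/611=6/47 = 0.13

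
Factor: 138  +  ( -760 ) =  - 2^1*311^1  =  -622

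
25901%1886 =1383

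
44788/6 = 7464 + 2/3 =7464.67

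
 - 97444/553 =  - 177 + 437/553 = - 176.21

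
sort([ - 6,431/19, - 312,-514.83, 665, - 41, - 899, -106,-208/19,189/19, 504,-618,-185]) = [-899,-618, - 514.83,-312,-185, - 106, - 41,-208/19, - 6,189/19,431/19,504 , 665 ]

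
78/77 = 78/77  =  1.01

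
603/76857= 201/25619 =0.01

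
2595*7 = 18165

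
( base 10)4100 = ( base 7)14645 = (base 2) 1000000000100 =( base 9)5555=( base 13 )1b35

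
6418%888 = 202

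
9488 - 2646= 6842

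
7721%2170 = 1211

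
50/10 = 5  =  5.00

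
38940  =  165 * 236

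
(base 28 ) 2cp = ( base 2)11110001001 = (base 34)1MP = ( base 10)1929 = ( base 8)3611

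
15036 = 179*84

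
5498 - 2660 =2838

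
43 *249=10707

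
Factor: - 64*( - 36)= 2304  =  2^8*3^2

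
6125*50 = 306250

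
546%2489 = 546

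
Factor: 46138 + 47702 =2^4*3^1*5^1 *17^1 * 23^1= 93840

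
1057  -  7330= -6273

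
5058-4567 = 491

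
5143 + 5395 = 10538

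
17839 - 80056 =  -  62217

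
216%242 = 216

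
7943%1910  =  303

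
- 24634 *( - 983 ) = 24215222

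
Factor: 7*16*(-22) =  - 2^5*7^1 * 11^1 = - 2464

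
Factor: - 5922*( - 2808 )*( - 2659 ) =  - 2^4*3^5*7^1 * 13^1*47^1*2659^1 = - 44216447184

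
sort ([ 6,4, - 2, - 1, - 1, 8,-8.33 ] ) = [-8.33 , - 2,  -  1, - 1, 4, 6, 8]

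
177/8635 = 177/8635  =  0.02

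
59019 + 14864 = 73883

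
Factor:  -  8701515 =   -  3^2*5^1*193367^1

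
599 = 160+439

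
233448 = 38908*6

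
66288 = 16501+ 49787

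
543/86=543/86 = 6.31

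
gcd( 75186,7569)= 9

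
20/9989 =20/9989  =  0.00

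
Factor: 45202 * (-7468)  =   - 2^3*97^1*233^1 *1867^1 = - 337568536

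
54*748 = 40392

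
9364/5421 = 9364/5421 = 1.73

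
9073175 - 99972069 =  - 90898894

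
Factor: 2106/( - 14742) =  - 7^( - 1 ) = - 1/7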